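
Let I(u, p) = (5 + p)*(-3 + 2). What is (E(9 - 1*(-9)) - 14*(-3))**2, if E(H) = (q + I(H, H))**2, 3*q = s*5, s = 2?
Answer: 14891881/81 ≈ 1.8385e+5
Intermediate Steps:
q = 10/3 (q = (2*5)/3 = (1/3)*10 = 10/3 ≈ 3.3333)
I(u, p) = -5 - p (I(u, p) = (5 + p)*(-1) = -5 - p)
E(H) = (-5/3 - H)**2 (E(H) = (10/3 + (-5 - H))**2 = (-5/3 - H)**2)
(E(9 - 1*(-9)) - 14*(-3))**2 = ((5 + 3*(9 - 1*(-9)))**2/9 - 14*(-3))**2 = ((5 + 3*(9 + 9))**2/9 + 42)**2 = ((5 + 3*18)**2/9 + 42)**2 = ((5 + 54)**2/9 + 42)**2 = ((1/9)*59**2 + 42)**2 = ((1/9)*3481 + 42)**2 = (3481/9 + 42)**2 = (3859/9)**2 = 14891881/81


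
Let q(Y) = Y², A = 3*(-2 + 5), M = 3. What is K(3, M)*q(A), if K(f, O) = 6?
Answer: 486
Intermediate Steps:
A = 9 (A = 3*3 = 9)
K(3, M)*q(A) = 6*9² = 6*81 = 486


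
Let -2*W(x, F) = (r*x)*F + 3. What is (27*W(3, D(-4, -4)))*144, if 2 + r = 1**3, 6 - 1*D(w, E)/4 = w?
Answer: 227448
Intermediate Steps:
D(w, E) = 24 - 4*w
r = -1 (r = -2 + 1**3 = -2 + 1 = -1)
W(x, F) = -3/2 + F*x/2 (W(x, F) = -((-x)*F + 3)/2 = -(-F*x + 3)/2 = -(3 - F*x)/2 = -3/2 + F*x/2)
(27*W(3, D(-4, -4)))*144 = (27*(-3/2 + (1/2)*(24 - 4*(-4))*3))*144 = (27*(-3/2 + (1/2)*(24 + 16)*3))*144 = (27*(-3/2 + (1/2)*40*3))*144 = (27*(-3/2 + 60))*144 = (27*(117/2))*144 = (3159/2)*144 = 227448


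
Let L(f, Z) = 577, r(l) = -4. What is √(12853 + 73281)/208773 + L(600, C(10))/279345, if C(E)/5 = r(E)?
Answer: 577/279345 + √86134/208773 ≈ 0.0034713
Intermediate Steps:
C(E) = -20 (C(E) = 5*(-4) = -20)
√(12853 + 73281)/208773 + L(600, C(10))/279345 = √(12853 + 73281)/208773 + 577/279345 = √86134*(1/208773) + 577*(1/279345) = √86134/208773 + 577/279345 = 577/279345 + √86134/208773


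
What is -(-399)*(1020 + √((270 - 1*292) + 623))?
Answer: 406980 + 399*√601 ≈ 4.1676e+5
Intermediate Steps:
-(-399)*(1020 + √((270 - 1*292) + 623)) = -(-399)*(1020 + √((270 - 292) + 623)) = -(-399)*(1020 + √(-22 + 623)) = -(-399)*(1020 + √601) = -(-406980 - 399*√601) = 406980 + 399*√601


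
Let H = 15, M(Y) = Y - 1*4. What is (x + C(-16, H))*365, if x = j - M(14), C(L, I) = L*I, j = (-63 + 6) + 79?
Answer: -83220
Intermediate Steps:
M(Y) = -4 + Y (M(Y) = Y - 4 = -4 + Y)
j = 22 (j = -57 + 79 = 22)
C(L, I) = I*L
x = 12 (x = 22 - (-4 + 14) = 22 - 1*10 = 22 - 10 = 12)
(x + C(-16, H))*365 = (12 + 15*(-16))*365 = (12 - 240)*365 = -228*365 = -83220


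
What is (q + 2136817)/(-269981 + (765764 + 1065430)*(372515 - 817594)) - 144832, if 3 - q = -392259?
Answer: -118041883914640503/815026264307 ≈ -1.4483e+5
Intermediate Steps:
q = 392262 (q = 3 - 1*(-392259) = 3 + 392259 = 392262)
(q + 2136817)/(-269981 + (765764 + 1065430)*(372515 - 817594)) - 144832 = (392262 + 2136817)/(-269981 + (765764 + 1065430)*(372515 - 817594)) - 144832 = 2529079/(-269981 + 1831194*(-445079)) - 144832 = 2529079/(-269981 - 815025994326) - 144832 = 2529079/(-815026264307) - 144832 = 2529079*(-1/815026264307) - 144832 = -2529079/815026264307 - 144832 = -118041883914640503/815026264307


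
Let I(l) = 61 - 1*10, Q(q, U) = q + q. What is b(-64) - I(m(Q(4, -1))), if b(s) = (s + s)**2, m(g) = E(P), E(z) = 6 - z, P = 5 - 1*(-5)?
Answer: 16333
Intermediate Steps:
Q(q, U) = 2*q
P = 10 (P = 5 + 5 = 10)
m(g) = -4 (m(g) = 6 - 1*10 = 6 - 10 = -4)
b(s) = 4*s**2 (b(s) = (2*s)**2 = 4*s**2)
I(l) = 51 (I(l) = 61 - 10 = 51)
b(-64) - I(m(Q(4, -1))) = 4*(-64)**2 - 1*51 = 4*4096 - 51 = 16384 - 51 = 16333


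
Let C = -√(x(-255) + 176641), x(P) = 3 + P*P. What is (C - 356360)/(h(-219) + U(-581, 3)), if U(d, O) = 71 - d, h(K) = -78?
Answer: -178180/287 - √241669/574 ≈ -621.69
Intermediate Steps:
x(P) = 3 + P²
C = -√241669 (C = -√((3 + (-255)²) + 176641) = -√((3 + 65025) + 176641) = -√(65028 + 176641) = -√241669 ≈ -491.60)
(C - 356360)/(h(-219) + U(-581, 3)) = (-√241669 - 356360)/(-78 + (71 - 1*(-581))) = (-356360 - √241669)/(-78 + (71 + 581)) = (-356360 - √241669)/(-78 + 652) = (-356360 - √241669)/574 = (-356360 - √241669)*(1/574) = -178180/287 - √241669/574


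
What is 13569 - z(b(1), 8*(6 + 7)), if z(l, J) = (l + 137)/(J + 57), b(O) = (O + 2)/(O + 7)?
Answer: 2496539/184 ≈ 13568.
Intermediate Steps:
b(O) = (2 + O)/(7 + O)
z(l, J) = (137 + l)/(57 + J)
13569 - z(b(1), 8*(6 + 7)) = 13569 - (137 + (2 + 1)/(7 + 1))/(57 + 8*(6 + 7)) = 13569 - (137 + 3/8)/(57 + 8*13) = 13569 - (137 + (1/8)*3)/(57 + 104) = 13569 - (137 + 3/8)/161 = 13569 - 1099/(161*8) = 13569 - 1*157/184 = 13569 - 157/184 = 2496539/184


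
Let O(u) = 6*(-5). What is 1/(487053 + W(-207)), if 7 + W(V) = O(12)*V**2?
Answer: -1/798424 ≈ -1.2525e-6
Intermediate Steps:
O(u) = -30
W(V) = -7 - 30*V**2
1/(487053 + W(-207)) = 1/(487053 + (-7 - 30*(-207)**2)) = 1/(487053 + (-7 - 30*42849)) = 1/(487053 + (-7 - 1285470)) = 1/(487053 - 1285477) = 1/(-798424) = -1/798424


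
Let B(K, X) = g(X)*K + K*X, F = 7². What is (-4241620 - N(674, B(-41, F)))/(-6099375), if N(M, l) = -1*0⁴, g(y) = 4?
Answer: 848324/1219875 ≈ 0.69542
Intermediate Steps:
F = 49
B(K, X) = 4*K + K*X
N(M, l) = 0 (N(M, l) = -1*0 = 0)
(-4241620 - N(674, B(-41, F)))/(-6099375) = (-4241620 - 1*0)/(-6099375) = (-4241620 + 0)*(-1/6099375) = -4241620*(-1/6099375) = 848324/1219875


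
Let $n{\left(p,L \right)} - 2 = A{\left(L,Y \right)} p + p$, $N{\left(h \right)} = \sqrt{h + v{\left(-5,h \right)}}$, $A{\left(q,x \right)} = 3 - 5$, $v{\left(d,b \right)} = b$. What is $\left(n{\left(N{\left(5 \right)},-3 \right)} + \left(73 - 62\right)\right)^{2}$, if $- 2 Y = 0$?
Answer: $\left(13 - \sqrt{10}\right)^{2} \approx 96.781$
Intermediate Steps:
$Y = 0$ ($Y = \left(- \frac{1}{2}\right) 0 = 0$)
$A{\left(q,x \right)} = -2$
$N{\left(h \right)} = \sqrt{2} \sqrt{h}$ ($N{\left(h \right)} = \sqrt{h + h} = \sqrt{2 h} = \sqrt{2} \sqrt{h}$)
$n{\left(p,L \right)} = 2 - p$ ($n{\left(p,L \right)} = 2 + \left(- 2 p + p\right) = 2 - p$)
$\left(n{\left(N{\left(5 \right)},-3 \right)} + \left(73 - 62\right)\right)^{2} = \left(\left(2 - \sqrt{2} \sqrt{5}\right) + \left(73 - 62\right)\right)^{2} = \left(\left(2 - \sqrt{10}\right) + 11\right)^{2} = \left(13 - \sqrt{10}\right)^{2}$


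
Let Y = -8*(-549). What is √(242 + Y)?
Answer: √4634 ≈ 68.073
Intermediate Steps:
Y = 4392
√(242 + Y) = √(242 + 4392) = √4634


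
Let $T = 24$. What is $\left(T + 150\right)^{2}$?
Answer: $30276$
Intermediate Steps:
$\left(T + 150\right)^{2} = \left(24 + 150\right)^{2} = 174^{2} = 30276$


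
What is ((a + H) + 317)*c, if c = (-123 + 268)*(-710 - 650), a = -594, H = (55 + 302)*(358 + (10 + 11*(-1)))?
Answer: -25078318400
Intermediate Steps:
H = 127449 (H = 357*(358 + (10 - 11)) = 357*(358 - 1) = 357*357 = 127449)
c = -197200 (c = 145*(-1360) = -197200)
((a + H) + 317)*c = ((-594 + 127449) + 317)*(-197200) = (126855 + 317)*(-197200) = 127172*(-197200) = -25078318400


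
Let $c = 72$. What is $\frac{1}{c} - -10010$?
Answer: $\frac{720721}{72} \approx 10010.0$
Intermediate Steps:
$\frac{1}{c} - -10010 = \frac{1}{72} - -10010 = \frac{1}{72} + 10010 = \frac{720721}{72}$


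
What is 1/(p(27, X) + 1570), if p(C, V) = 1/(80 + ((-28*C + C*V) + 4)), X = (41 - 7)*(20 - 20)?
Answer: 672/1055039 ≈ 0.00063694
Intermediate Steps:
X = 0 (X = 34*0 = 0)
p(C, V) = 1/(84 - 28*C + C*V) (p(C, V) = 1/(80 + (4 - 28*C + C*V)) = 1/(84 - 28*C + C*V))
1/(p(27, X) + 1570) = 1/(1/(84 - 28*27 + 27*0) + 1570) = 1/(1/(84 - 756 + 0) + 1570) = 1/(1/(-672) + 1570) = 1/(-1/672 + 1570) = 1/(1055039/672) = 672/1055039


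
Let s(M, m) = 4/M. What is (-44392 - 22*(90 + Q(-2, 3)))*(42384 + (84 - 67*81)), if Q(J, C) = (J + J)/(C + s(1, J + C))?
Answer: -12020397156/7 ≈ -1.7172e+9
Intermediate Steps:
Q(J, C) = 2*J/(4 + C) (Q(J, C) = (J + J)/(C + 4/1) = (2*J)/(C + 4*1) = (2*J)/(C + 4) = (2*J)/(4 + C) = 2*J/(4 + C))
(-44392 - 22*(90 + Q(-2, 3)))*(42384 + (84 - 67*81)) = (-44392 - 22*(90 + 2*(-2)/(4 + 3)))*(42384 + (84 - 67*81)) = (-44392 - 22*(90 + 2*(-2)/7))*(42384 + (84 - 5427)) = (-44392 - 22*(90 + 2*(-2)*(⅐)))*(42384 - 5343) = (-44392 - 22*(90 - 4/7))*37041 = (-44392 - 22*626/7)*37041 = (-44392 - 13772/7)*37041 = -324516/7*37041 = -12020397156/7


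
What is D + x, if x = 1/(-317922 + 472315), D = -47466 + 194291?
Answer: 22668752226/154393 ≈ 1.4683e+5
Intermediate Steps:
D = 146825
x = 1/154393 ≈ 6.4770e-6
D + x = 146825 + 1/154393 = 22668752226/154393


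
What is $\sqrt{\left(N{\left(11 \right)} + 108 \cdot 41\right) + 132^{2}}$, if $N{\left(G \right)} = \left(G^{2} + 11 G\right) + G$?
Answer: $\sqrt{22105} \approx 148.68$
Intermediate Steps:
$N{\left(G \right)} = G^{2} + 12 G$
$\sqrt{\left(N{\left(11 \right)} + 108 \cdot 41\right) + 132^{2}} = \sqrt{\left(11 \left(12 + 11\right) + 108 \cdot 41\right) + 132^{2}} = \sqrt{\left(11 \cdot 23 + 4428\right) + 17424} = \sqrt{\left(253 + 4428\right) + 17424} = \sqrt{4681 + 17424} = \sqrt{22105}$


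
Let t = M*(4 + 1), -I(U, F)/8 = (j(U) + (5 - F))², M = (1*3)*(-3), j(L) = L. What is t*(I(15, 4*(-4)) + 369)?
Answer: 449955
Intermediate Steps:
M = -9 (M = 3*(-3) = -9)
I(U, F) = -8*(5 + U - F)² (I(U, F) = -8*(U + (5 - F))² = -8*(5 + U - F)²)
t = -45 (t = -9*(4 + 1) = -9*5 = -45)
t*(I(15, 4*(-4)) + 369) = -45*(-8*(5 + 15 - 4*(-4))² + 369) = -45*(-8*(5 + 15 - 1*(-16))² + 369) = -45*(-8*(5 + 15 + 16)² + 369) = -45*(-8*36² + 369) = -45*(-8*1296 + 369) = -45*(-10368 + 369) = -45*(-9999) = 449955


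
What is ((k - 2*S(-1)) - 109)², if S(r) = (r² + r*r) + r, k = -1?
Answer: 12544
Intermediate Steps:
S(r) = r + 2*r² (S(r) = (r² + r²) + r = 2*r² + r = r + 2*r²)
((k - 2*S(-1)) - 109)² = ((-1 - (-2)*(1 + 2*(-1))) - 109)² = ((-1 - (-2)*(1 - 2)) - 109)² = ((-1 - (-2)*(-1)) - 109)² = ((-1 - 2*1) - 109)² = ((-1 - 2) - 109)² = (-3 - 109)² = (-112)² = 12544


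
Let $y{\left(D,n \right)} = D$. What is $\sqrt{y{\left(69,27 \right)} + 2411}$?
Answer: $4 \sqrt{155} \approx 49.8$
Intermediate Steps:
$\sqrt{y{\left(69,27 \right)} + 2411} = \sqrt{69 + 2411} = \sqrt{2480} = 4 \sqrt{155}$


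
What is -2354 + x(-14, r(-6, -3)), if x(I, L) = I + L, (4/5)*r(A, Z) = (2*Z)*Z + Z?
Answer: -9397/4 ≈ -2349.3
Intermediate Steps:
r(A, Z) = 5*Z²/2 + 5*Z/4 (r(A, Z) = 5*((2*Z)*Z + Z)/4 = 5*(2*Z² + Z)/4 = 5*(Z + 2*Z²)/4 = 5*Z²/2 + 5*Z/4)
-2354 + x(-14, r(-6, -3)) = -2354 + (-14 + (5/4)*(-3)*(1 + 2*(-3))) = -2354 + (-14 + (5/4)*(-3)*(1 - 6)) = -2354 + (-14 + (5/4)*(-3)*(-5)) = -2354 + (-14 + 75/4) = -2354 + 19/4 = -9397/4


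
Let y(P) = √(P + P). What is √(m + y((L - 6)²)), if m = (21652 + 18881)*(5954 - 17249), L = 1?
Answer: √(-457820235 + 5*√2) ≈ 21397.0*I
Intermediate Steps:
y(P) = √2*√P (y(P) = √(2*P) = √2*√P)
m = -457820235 (m = 40533*(-11295) = -457820235)
√(m + y((L - 6)²)) = √(-457820235 + √2*√((1 - 6)²)) = √(-457820235 + √2*√((-5)²)) = √(-457820235 + √2*√25) = √(-457820235 + √2*5) = √(-457820235 + 5*√2)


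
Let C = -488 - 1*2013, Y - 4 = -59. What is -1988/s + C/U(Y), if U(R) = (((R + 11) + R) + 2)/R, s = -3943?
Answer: -542186529/382471 ≈ -1417.6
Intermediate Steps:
Y = -55 (Y = 4 - 59 = -55)
C = -2501 (C = -488 - 2013 = -2501)
U(R) = (13 + 2*R)/R (U(R) = (((11 + R) + R) + 2)/R = ((11 + 2*R) + 2)/R = (13 + 2*R)/R)
-1988/s + C/U(Y) = -1988/(-3943) - 2501/(2 + 13/(-55)) = -1988*(-1/3943) - 2501/(2 + 13*(-1/55)) = 1988/3943 - 2501/(2 - 13/55) = 1988/3943 - 2501/97/55 = 1988/3943 - 2501*55/97 = 1988/3943 - 137555/97 = -542186529/382471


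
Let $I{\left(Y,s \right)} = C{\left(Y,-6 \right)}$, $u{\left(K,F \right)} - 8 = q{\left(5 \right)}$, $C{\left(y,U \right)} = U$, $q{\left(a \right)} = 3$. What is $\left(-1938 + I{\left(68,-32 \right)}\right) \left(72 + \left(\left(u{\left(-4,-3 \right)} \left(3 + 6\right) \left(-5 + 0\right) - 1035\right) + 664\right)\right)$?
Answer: $1543536$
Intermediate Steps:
$u{\left(K,F \right)} = 11$ ($u{\left(K,F \right)} = 8 + 3 = 11$)
$I{\left(Y,s \right)} = -6$
$\left(-1938 + I{\left(68,-32 \right)}\right) \left(72 + \left(\left(u{\left(-4,-3 \right)} \left(3 + 6\right) \left(-5 + 0\right) - 1035\right) + 664\right)\right) = \left(-1938 - 6\right) \left(72 + \left(\left(11 \left(3 + 6\right) \left(-5 + 0\right) - 1035\right) + 664\right)\right) = - 1944 \left(72 + \left(\left(11 \cdot 9 \left(-5\right) - 1035\right) + 664\right)\right) = - 1944 \left(72 + \left(\left(11 \left(-45\right) - 1035\right) + 664\right)\right) = - 1944 \left(72 + \left(\left(-495 - 1035\right) + 664\right)\right) = - 1944 \left(72 + \left(-1530 + 664\right)\right) = - 1944 \left(72 - 866\right) = \left(-1944\right) \left(-794\right) = 1543536$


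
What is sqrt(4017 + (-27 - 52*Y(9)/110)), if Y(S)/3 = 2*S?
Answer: sqrt(11992530)/55 ≈ 62.964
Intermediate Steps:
Y(S) = 6*S (Y(S) = 3*(2*S) = 6*S)
sqrt(4017 + (-27 - 52*Y(9)/110)) = sqrt(4017 + (-27 - 52*6*9/110)) = sqrt(4017 + (-27 - 2808/110)) = sqrt(4017 + (-27 - 52*27/55)) = sqrt(4017 + (-27 - 1404/55)) = sqrt(4017 - 2889/55) = sqrt(218046/55) = sqrt(11992530)/55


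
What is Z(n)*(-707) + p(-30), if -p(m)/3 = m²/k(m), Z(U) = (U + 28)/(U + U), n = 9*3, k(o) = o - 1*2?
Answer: -137315/216 ≈ -635.72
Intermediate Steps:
k(o) = -2 + o (k(o) = o - 2 = -2 + o)
n = 27
Z(U) = (28 + U)/(2*U) (Z(U) = (28 + U)/((2*U)) = (28 + U)*(1/(2*U)) = (28 + U)/(2*U))
p(m) = -3*m²/(-2 + m)
Z(n)*(-707) + p(-30) = ((½)*(28 + 27)/27)*(-707) - 3*(-30)²/(-2 - 30) = ((½)*(1/27)*55)*(-707) - 3*900/(-32) = (55/54)*(-707) - 3*900*(-1/32) = -38885/54 + 675/8 = -137315/216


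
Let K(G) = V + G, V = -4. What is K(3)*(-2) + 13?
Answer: 15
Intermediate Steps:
K(G) = -4 + G
K(3)*(-2) + 13 = (-4 + 3)*(-2) + 13 = -1*(-2) + 13 = 2 + 13 = 15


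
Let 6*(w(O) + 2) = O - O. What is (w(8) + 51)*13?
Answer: 637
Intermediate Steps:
w(O) = -2 (w(O) = -2 + (O - O)/6 = -2 + (1/6)*0 = -2 + 0 = -2)
(w(8) + 51)*13 = (-2 + 51)*13 = 49*13 = 637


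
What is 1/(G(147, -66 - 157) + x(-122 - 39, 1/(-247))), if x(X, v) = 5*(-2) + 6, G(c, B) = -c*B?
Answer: 1/32777 ≈ 3.0509e-5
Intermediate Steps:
G(c, B) = -B*c
x(X, v) = -4 (x(X, v) = -10 + 6 = -4)
1/(G(147, -66 - 157) + x(-122 - 39, 1/(-247))) = 1/(-1*(-66 - 157)*147 - 4) = 1/(-1*(-223)*147 - 4) = 1/(32781 - 4) = 1/32777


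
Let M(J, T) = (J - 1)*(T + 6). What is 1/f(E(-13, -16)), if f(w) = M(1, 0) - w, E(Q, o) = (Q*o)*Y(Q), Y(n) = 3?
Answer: -1/624 ≈ -0.0016026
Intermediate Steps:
M(J, T) = (-1 + J)*(6 + T)
E(Q, o) = 3*Q*o (E(Q, o) = (Q*o)*3 = 3*Q*o)
f(w) = -w (f(w) = (-6 - 1*0 + 6*1 + 1*0) - w = (-6 + 0 + 6 + 0) - w = 0 - w = -w)
1/f(E(-13, -16)) = 1/(-3*(-13)*(-16)) = 1/(-1*624) = 1/(-624) = -1/624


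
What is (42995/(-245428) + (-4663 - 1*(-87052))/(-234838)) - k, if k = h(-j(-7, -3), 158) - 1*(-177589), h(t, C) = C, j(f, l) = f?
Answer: -5122312266495655/28817910332 ≈ -1.7775e+5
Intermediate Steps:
k = 177747 (k = 158 - 1*(-177589) = 158 + 177589 = 177747)
(42995/(-245428) + (-4663 - 1*(-87052))/(-234838)) - k = (42995/(-245428) + (-4663 - 1*(-87052))/(-234838)) - 1*177747 = (42995*(-1/245428) + (-4663 + 87052)*(-1/234838)) - 177747 = (-42995/245428 + 82389*(-1/234838)) - 177747 = (-42995/245428 - 82389/234838) - 177747 = -15158713651/28817910332 - 177747 = -5122312266495655/28817910332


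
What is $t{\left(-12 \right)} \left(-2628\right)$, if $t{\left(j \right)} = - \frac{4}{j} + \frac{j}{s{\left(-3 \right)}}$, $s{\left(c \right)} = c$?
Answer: $-11388$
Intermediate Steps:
$t{\left(j \right)} = - \frac{4}{j} - \frac{j}{3}$ ($t{\left(j \right)} = - \frac{4}{j} + \frac{j}{-3} = - \frac{4}{j} + j \left(- \frac{1}{3}\right) = - \frac{4}{j} - \frac{j}{3}$)
$t{\left(-12 \right)} \left(-2628\right) = \left(- \frac{4}{-12} - -4\right) \left(-2628\right) = \left(\left(-4\right) \left(- \frac{1}{12}\right) + 4\right) \left(-2628\right) = \left(\frac{1}{3} + 4\right) \left(-2628\right) = \frac{13}{3} \left(-2628\right) = -11388$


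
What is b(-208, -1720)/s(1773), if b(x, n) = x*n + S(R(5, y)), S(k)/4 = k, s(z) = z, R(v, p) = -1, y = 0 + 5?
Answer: 119252/591 ≈ 201.78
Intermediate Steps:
y = 5
S(k) = 4*k
b(x, n) = -4 + n*x (b(x, n) = x*n + 4*(-1) = n*x - 4 = -4 + n*x)
b(-208, -1720)/s(1773) = (-4 - 1720*(-208))/1773 = (-4 + 357760)*(1/1773) = 357756*(1/1773) = 119252/591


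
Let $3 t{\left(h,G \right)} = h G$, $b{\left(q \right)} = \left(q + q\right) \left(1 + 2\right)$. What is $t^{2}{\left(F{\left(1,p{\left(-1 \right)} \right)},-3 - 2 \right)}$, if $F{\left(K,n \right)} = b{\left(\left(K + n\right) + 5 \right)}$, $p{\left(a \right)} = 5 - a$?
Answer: $14400$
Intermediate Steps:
$b{\left(q \right)} = 6 q$ ($b{\left(q \right)} = 2 q 3 = 6 q$)
$F{\left(K,n \right)} = 30 + 6 K + 6 n$ ($F{\left(K,n \right)} = 6 \left(\left(K + n\right) + 5\right) = 6 \left(5 + K + n\right) = 30 + 6 K + 6 n$)
$t{\left(h,G \right)} = \frac{G h}{3}$ ($t{\left(h,G \right)} = \frac{h G}{3} = \frac{G h}{3}$)
$t^{2}{\left(F{\left(1,p{\left(-1 \right)} \right)},-3 - 2 \right)} = \left(\frac{\left(-3 - 2\right) \left(30 + 6 \cdot 1 + 6 \left(5 - -1\right)\right)}{3}\right)^{2} = \left(\frac{\left(-3 - 2\right) \left(30 + 6 + 6 \left(5 + 1\right)\right)}{3}\right)^{2} = \left(\frac{1}{3} \left(-5\right) \left(30 + 6 + 6 \cdot 6\right)\right)^{2} = \left(\frac{1}{3} \left(-5\right) \left(30 + 6 + 36\right)\right)^{2} = \left(\frac{1}{3} \left(-5\right) 72\right)^{2} = \left(-120\right)^{2} = 14400$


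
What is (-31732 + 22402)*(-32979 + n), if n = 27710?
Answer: 49159770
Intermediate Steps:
(-31732 + 22402)*(-32979 + n) = (-31732 + 22402)*(-32979 + 27710) = -9330*(-5269) = 49159770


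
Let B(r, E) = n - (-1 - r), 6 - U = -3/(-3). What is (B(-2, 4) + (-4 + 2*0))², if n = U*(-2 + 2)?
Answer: 25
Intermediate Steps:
U = 5 (U = 6 - (-3)/(-3) = 6 - (-3)*(-1)/3 = 6 - 1*1 = 6 - 1 = 5)
n = 0 (n = 5*(-2 + 2) = 5*0 = 0)
B(r, E) = 1 + r (B(r, E) = 0 - (-1 - r) = 0 + (1 + r) = 1 + r)
(B(-2, 4) + (-4 + 2*0))² = ((1 - 2) + (-4 + 2*0))² = (-1 + (-4 + 0))² = (-1 - 4)² = (-5)² = 25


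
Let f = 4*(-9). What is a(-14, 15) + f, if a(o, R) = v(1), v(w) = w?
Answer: -35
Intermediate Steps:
a(o, R) = 1
f = -36
a(-14, 15) + f = 1 - 36 = -35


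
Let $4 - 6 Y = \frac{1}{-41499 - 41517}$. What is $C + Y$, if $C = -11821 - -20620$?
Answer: $\frac{4383078769}{498096} \approx 8799.7$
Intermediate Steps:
$C = 8799$ ($C = -11821 + 20620 = 8799$)
$Y = \frac{332065}{498096}$ ($Y = \frac{2}{3} - \frac{1}{6 \left(-41499 - 41517\right)} = \frac{2}{3} - \frac{1}{6 \left(-83016\right)} = \frac{2}{3} - - \frac{1}{498096} = \frac{2}{3} + \frac{1}{498096} = \frac{332065}{498096} \approx 0.66667$)
$C + Y = 8799 + \frac{332065}{498096} = \frac{4383078769}{498096}$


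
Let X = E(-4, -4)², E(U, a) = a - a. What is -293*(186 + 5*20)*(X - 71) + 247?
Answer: 5949905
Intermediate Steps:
E(U, a) = 0
X = 0 (X = 0² = 0)
-293*(186 + 5*20)*(X - 71) + 247 = -293*(186 + 5*20)*(0 - 71) + 247 = -293*(186 + 100)*(-71) + 247 = -83798*(-71) + 247 = -293*(-20306) + 247 = 5949658 + 247 = 5949905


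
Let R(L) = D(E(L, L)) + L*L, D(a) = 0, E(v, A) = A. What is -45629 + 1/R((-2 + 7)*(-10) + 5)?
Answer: -92398724/2025 ≈ -45629.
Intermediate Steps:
R(L) = L² (R(L) = 0 + L*L = 0 + L² = L²)
-45629 + 1/R((-2 + 7)*(-10) + 5) = -45629 + 1/(((-2 + 7)*(-10) + 5)²) = -45629 + 1/((5*(-10) + 5)²) = -45629 + 1/((-50 + 5)²) = -45629 + 1/((-45)²) = -45629 + 1/2025 = -92398724/2025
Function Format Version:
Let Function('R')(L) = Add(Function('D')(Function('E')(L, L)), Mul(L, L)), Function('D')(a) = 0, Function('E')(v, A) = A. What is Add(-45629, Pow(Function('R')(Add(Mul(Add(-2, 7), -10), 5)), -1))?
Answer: Rational(-92398724, 2025) ≈ -45629.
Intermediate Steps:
Function('R')(L) = Pow(L, 2) (Function('R')(L) = Add(0, Mul(L, L)) = Add(0, Pow(L, 2)) = Pow(L, 2))
Add(-45629, Pow(Function('R')(Add(Mul(Add(-2, 7), -10), 5)), -1)) = Add(-45629, Pow(Pow(Add(Mul(Add(-2, 7), -10), 5), 2), -1)) = Add(-45629, Pow(Pow(Add(Mul(5, -10), 5), 2), -1)) = Add(-45629, Pow(Pow(Add(-50, 5), 2), -1)) = Add(-45629, Pow(Pow(-45, 2), -1)) = Add(-45629, Pow(2025, -1)) = Add(-45629, Rational(1, 2025)) = Rational(-92398724, 2025)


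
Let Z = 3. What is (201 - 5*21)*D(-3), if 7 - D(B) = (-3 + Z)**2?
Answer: 672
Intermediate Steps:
D(B) = 7 (D(B) = 7 - (-3 + 3)**2 = 7 - 1*0**2 = 7 - 1*0 = 7 + 0 = 7)
(201 - 5*21)*D(-3) = (201 - 5*21)*7 = (201 - 1*105)*7 = (201 - 105)*7 = 96*7 = 672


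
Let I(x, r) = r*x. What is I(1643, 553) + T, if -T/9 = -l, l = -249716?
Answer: -1338865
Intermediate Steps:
T = -2247444 (T = -(-9)*(-249716) = -9*249716 = -2247444)
I(1643, 553) + T = 553*1643 - 2247444 = 908579 - 2247444 = -1338865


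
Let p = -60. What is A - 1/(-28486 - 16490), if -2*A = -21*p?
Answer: -28334879/44976 ≈ -630.00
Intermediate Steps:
A = -630 (A = -(-21)*(-60)/2 = -1/2*1260 = -630)
A - 1/(-28486 - 16490) = -630 - 1/(-28486 - 16490) = -630 - 1/(-44976) = -630 - 1*(-1/44976) = -630 + 1/44976 = -28334879/44976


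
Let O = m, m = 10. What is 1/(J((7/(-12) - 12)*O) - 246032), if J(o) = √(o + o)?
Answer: -738096/181595235827 - I*√2265/181595235827 ≈ -4.0645e-6 - 2.6208e-10*I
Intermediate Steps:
O = 10
J(o) = √2*√o (J(o) = √(2*o) = √2*√o)
1/(J((7/(-12) - 12)*O) - 246032) = 1/(√2*√((7/(-12) - 12)*10) - 246032) = 1/(√2*√((7*(-1/12) - 12)*10) - 246032) = 1/(√2*√((-7/12 - 12)*10) - 246032) = 1/(√2*√(-151/12*10) - 246032) = 1/(√2*√(-755/6) - 246032) = 1/(√2*(I*√4530/6) - 246032) = 1/(I*√2265/3 - 246032) = 1/(-246032 + I*√2265/3)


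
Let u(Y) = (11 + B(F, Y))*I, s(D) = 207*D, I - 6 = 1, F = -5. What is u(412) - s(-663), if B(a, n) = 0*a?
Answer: 137318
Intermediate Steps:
B(a, n) = 0
I = 7 (I = 6 + 1 = 7)
u(Y) = 77 (u(Y) = (11 + 0)*7 = 11*7 = 77)
u(412) - s(-663) = 77 - 207*(-663) = 77 - 1*(-137241) = 77 + 137241 = 137318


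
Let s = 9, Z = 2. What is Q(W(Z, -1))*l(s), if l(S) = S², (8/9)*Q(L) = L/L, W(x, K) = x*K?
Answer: 729/8 ≈ 91.125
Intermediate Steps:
W(x, K) = K*x
Q(L) = 9/8 (Q(L) = 9*(L/L)/8 = (9/8)*1 = 9/8)
Q(W(Z, -1))*l(s) = (9/8)*9² = (9/8)*81 = 729/8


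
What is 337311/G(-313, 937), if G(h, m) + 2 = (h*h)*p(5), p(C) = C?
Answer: 37479/54427 ≈ 0.68861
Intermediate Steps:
G(h, m) = -2 + 5*h**2 (G(h, m) = -2 + (h*h)*5 = -2 + h**2*5 = -2 + 5*h**2)
337311/G(-313, 937) = 337311/(-2 + 5*(-313)**2) = 337311/(-2 + 5*97969) = 337311/(-2 + 489845) = 337311/489843 = 337311*(1/489843) = 37479/54427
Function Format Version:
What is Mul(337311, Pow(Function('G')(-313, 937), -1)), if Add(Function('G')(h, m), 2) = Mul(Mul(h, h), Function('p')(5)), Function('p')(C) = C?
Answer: Rational(37479, 54427) ≈ 0.68861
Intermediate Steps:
Function('G')(h, m) = Add(-2, Mul(5, Pow(h, 2))) (Function('G')(h, m) = Add(-2, Mul(Mul(h, h), 5)) = Add(-2, Mul(Pow(h, 2), 5)) = Add(-2, Mul(5, Pow(h, 2))))
Mul(337311, Pow(Function('G')(-313, 937), -1)) = Mul(337311, Pow(Add(-2, Mul(5, Pow(-313, 2))), -1)) = Mul(337311, Pow(Add(-2, Mul(5, 97969)), -1)) = Mul(337311, Pow(Add(-2, 489845), -1)) = Mul(337311, Pow(489843, -1)) = Mul(337311, Rational(1, 489843)) = Rational(37479, 54427)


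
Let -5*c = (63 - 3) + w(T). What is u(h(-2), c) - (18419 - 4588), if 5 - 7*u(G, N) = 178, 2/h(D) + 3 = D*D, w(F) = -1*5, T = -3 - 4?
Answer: -96990/7 ≈ -13856.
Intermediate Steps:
T = -7
w(F) = -5
c = -11 (c = -((63 - 3) - 5)/5 = -(60 - 5)/5 = -⅕*55 = -11)
h(D) = 2/(-3 + D²) (h(D) = 2/(-3 + D*D) = 2/(-3 + D²))
u(G, N) = -173/7 (u(G, N) = 5/7 - ⅐*178 = 5/7 - 178/7 = -173/7)
u(h(-2), c) - (18419 - 4588) = -173/7 - (18419 - 4588) = -173/7 - 1*13831 = -173/7 - 13831 = -96990/7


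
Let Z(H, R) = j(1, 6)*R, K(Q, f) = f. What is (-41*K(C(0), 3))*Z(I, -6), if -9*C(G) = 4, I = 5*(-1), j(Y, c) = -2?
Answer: -1476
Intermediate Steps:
I = -5
C(G) = -4/9 (C(G) = -⅑*4 = -4/9)
Z(H, R) = -2*R
(-41*K(C(0), 3))*Z(I, -6) = (-41*3)*(-2*(-6)) = -123*12 = -1476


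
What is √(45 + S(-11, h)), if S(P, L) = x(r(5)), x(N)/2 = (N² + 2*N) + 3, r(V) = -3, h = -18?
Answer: √57 ≈ 7.5498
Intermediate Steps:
x(N) = 6 + 2*N² + 4*N (x(N) = 2*((N² + 2*N) + 3) = 2*(3 + N² + 2*N) = 6 + 2*N² + 4*N)
S(P, L) = 12 (S(P, L) = 6 + 2*(-3)² + 4*(-3) = 6 + 2*9 - 12 = 6 + 18 - 12 = 12)
√(45 + S(-11, h)) = √(45 + 12) = √57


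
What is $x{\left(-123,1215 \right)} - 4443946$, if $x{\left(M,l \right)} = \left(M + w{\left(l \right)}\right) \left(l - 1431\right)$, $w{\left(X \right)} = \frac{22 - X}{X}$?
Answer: $- \frac{198772466}{45} \approx -4.4172 \cdot 10^{6}$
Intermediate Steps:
$w{\left(X \right)} = \frac{22 - X}{X}$
$x{\left(M,l \right)} = \left(-1431 + l\right) \left(M + \frac{22 - l}{l}\right)$ ($x{\left(M,l \right)} = \left(M + \frac{22 - l}{l}\right) \left(l - 1431\right) = \left(M + \frac{22 - l}{l}\right) \left(-1431 + l\right) = \left(-1431 + l\right) \left(M + \frac{22 - l}{l}\right)$)
$x{\left(-123,1215 \right)} - 4443946 = \left(1453 - 1215 - \frac{31482}{1215} - -176013 - 149445\right) - 4443946 = \left(1453 - 1215 - \frac{1166}{45} + 176013 - 149445\right) - 4443946 = \frac{1205104}{45} - 4443946 = - \frac{198772466}{45}$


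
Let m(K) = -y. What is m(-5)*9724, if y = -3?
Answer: 29172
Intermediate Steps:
m(K) = 3 (m(K) = -1*(-3) = 3)
m(-5)*9724 = 3*9724 = 29172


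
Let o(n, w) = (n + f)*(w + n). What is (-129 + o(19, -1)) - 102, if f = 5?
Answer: 201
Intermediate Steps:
o(n, w) = (5 + n)*(n + w) (o(n, w) = (n + 5)*(w + n) = (5 + n)*(n + w))
(-129 + o(19, -1)) - 102 = (-129 + (19² + 5*19 + 5*(-1) + 19*(-1))) - 102 = (-129 + (361 + 95 - 5 - 19)) - 102 = (-129 + 432) - 102 = 303 - 102 = 201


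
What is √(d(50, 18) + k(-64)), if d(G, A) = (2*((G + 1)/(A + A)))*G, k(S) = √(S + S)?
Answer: √(1275 + 72*I*√2)/3 ≈ 11.912 + 0.47489*I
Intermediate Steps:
k(S) = √2*√S (k(S) = √(2*S) = √2*√S)
d(G, A) = G*(1 + G)/A (d(G, A) = (2*((1 + G)/((2*A))))*G = (2*((1 + G)*(1/(2*A))))*G = (2*((1 + G)/(2*A)))*G = ((1 + G)/A)*G = G*(1 + G)/A)
√(d(50, 18) + k(-64)) = √(50*(1 + 50)/18 + √2*√(-64)) = √(50*(1/18)*51 + √2*(8*I)) = √(425/3 + 8*I*√2)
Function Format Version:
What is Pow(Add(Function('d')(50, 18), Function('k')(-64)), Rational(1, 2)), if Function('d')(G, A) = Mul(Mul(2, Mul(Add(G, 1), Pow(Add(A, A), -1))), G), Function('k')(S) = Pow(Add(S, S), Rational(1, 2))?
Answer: Mul(Rational(1, 3), Pow(Add(1275, Mul(72, I, Pow(2, Rational(1, 2)))), Rational(1, 2))) ≈ Add(11.912, Mul(0.47489, I))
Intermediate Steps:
Function('k')(S) = Mul(Pow(2, Rational(1, 2)), Pow(S, Rational(1, 2))) (Function('k')(S) = Pow(Mul(2, S), Rational(1, 2)) = Mul(Pow(2, Rational(1, 2)), Pow(S, Rational(1, 2))))
Function('d')(G, A) = Mul(G, Pow(A, -1), Add(1, G)) (Function('d')(G, A) = Mul(Mul(2, Mul(Add(1, G), Pow(Mul(2, A), -1))), G) = Mul(Mul(2, Mul(Add(1, G), Mul(Rational(1, 2), Pow(A, -1)))), G) = Mul(Mul(2, Mul(Rational(1, 2), Pow(A, -1), Add(1, G))), G) = Mul(Mul(Pow(A, -1), Add(1, G)), G) = Mul(G, Pow(A, -1), Add(1, G)))
Pow(Add(Function('d')(50, 18), Function('k')(-64)), Rational(1, 2)) = Pow(Add(Mul(50, Pow(18, -1), Add(1, 50)), Mul(Pow(2, Rational(1, 2)), Pow(-64, Rational(1, 2)))), Rational(1, 2)) = Pow(Add(Mul(50, Rational(1, 18), 51), Mul(Pow(2, Rational(1, 2)), Mul(8, I))), Rational(1, 2)) = Pow(Add(Rational(425, 3), Mul(8, I, Pow(2, Rational(1, 2)))), Rational(1, 2))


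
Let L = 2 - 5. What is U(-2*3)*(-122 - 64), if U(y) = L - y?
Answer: -558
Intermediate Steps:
L = -3
U(y) = -3 - y
U(-2*3)*(-122 - 64) = (-3 - (-2)*3)*(-122 - 64) = (-3 - 1*(-6))*(-186) = (-3 + 6)*(-186) = 3*(-186) = -558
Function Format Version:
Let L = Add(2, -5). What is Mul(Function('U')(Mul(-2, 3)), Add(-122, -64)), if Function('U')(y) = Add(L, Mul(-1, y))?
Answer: -558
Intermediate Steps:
L = -3
Function('U')(y) = Add(-3, Mul(-1, y))
Mul(Function('U')(Mul(-2, 3)), Add(-122, -64)) = Mul(Add(-3, Mul(-1, Mul(-2, 3))), Add(-122, -64)) = Mul(Add(-3, Mul(-1, -6)), -186) = Mul(Add(-3, 6), -186) = Mul(3, -186) = -558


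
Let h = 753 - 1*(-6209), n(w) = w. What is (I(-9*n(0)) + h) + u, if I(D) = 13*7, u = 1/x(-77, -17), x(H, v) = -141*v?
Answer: 16906042/2397 ≈ 7053.0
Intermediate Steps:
h = 6962 (h = 753 + 6209 = 6962)
u = 1/2397 (u = 1/(-141*(-17)) = 1/2397 ≈ 0.00041719)
I(D) = 91
(I(-9*n(0)) + h) + u = (91 + 6962) + 1/2397 = 7053 + 1/2397 = 16906042/2397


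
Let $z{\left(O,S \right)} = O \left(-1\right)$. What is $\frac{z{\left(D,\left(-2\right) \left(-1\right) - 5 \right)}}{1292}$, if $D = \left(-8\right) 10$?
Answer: $\frac{20}{323} \approx 0.06192$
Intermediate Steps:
$D = -80$
$z{\left(O,S \right)} = - O$
$\frac{z{\left(D,\left(-2\right) \left(-1\right) - 5 \right)}}{1292} = \frac{\left(-1\right) \left(-80\right)}{1292} = 80 \cdot \frac{1}{1292} = \frac{20}{323}$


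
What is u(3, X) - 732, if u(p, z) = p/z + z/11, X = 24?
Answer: -64213/88 ≈ -729.69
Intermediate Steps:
u(p, z) = z/11 + p/z (u(p, z) = p/z + z*(1/11) = p/z + z/11 = z/11 + p/z)
u(3, X) - 732 = ((1/11)*24 + 3/24) - 732 = (24/11 + 3*(1/24)) - 732 = (24/11 + ⅛) - 732 = 203/88 - 732 = -64213/88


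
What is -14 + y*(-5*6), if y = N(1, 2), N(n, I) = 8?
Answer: -254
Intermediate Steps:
y = 8
-14 + y*(-5*6) = -14 + 8*(-5*6) = -14 + 8*(-30) = -14 - 240 = -254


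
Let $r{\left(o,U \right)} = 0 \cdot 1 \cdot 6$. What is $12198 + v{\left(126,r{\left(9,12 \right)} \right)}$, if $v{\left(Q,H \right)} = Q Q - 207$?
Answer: $27867$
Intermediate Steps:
$r{\left(o,U \right)} = 0$ ($r{\left(o,U \right)} = 0 \cdot 6 = 0$)
$v{\left(Q,H \right)} = -207 + Q^{2}$ ($v{\left(Q,H \right)} = Q^{2} - 207 = -207 + Q^{2}$)
$12198 + v{\left(126,r{\left(9,12 \right)} \right)} = 12198 - \left(207 - 126^{2}\right) = 12198 + \left(-207 + 15876\right) = 12198 + 15669 = 27867$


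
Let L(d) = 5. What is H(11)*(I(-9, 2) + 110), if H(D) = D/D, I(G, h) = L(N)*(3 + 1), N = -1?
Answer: 130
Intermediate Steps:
I(G, h) = 20 (I(G, h) = 5*(3 + 1) = 5*4 = 20)
H(D) = 1
H(11)*(I(-9, 2) + 110) = 1*(20 + 110) = 1*130 = 130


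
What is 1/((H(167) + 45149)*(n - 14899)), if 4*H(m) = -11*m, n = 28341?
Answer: 2/1201439239 ≈ 1.6647e-9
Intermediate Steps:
H(m) = -11*m/4 (H(m) = (-11*m)/4 = -11*m/4)
1/((H(167) + 45149)*(n - 14899)) = 1/((-11/4*167 + 45149)*(28341 - 14899)) = 1/((-1837/4 + 45149)*13442) = 1/((178759/4)*13442) = 1/(1201439239/2) = 2/1201439239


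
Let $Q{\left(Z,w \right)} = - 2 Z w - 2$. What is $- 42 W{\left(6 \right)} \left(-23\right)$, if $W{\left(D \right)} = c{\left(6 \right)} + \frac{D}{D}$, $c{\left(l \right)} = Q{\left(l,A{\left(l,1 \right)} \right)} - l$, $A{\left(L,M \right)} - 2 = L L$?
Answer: $-447258$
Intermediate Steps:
$A{\left(L,M \right)} = 2 + L^{2}$ ($A{\left(L,M \right)} = 2 + L L = 2 + L^{2}$)
$Q{\left(Z,w \right)} = -2 - 2 Z w$ ($Q{\left(Z,w \right)} = - 2 Z w - 2 = -2 - 2 Z w$)
$c{\left(l \right)} = -2 - l - 2 l \left(2 + l^{2}\right)$ ($c{\left(l \right)} = \left(-2 - 2 l \left(2 + l^{2}\right)\right) - l = -2 - l - 2 l \left(2 + l^{2}\right)$)
$W{\left(D \right)} = -463$ ($W{\left(D \right)} = \left(-2 - 30 - 2 \cdot 6^{3}\right) + \frac{D}{D} = \left(-2 - 30 - 432\right) + 1 = -464 + 1 = -463$)
$- 42 W{\left(6 \right)} \left(-23\right) = \left(-42\right) \left(-463\right) \left(-23\right) = 19446 \left(-23\right) = -447258$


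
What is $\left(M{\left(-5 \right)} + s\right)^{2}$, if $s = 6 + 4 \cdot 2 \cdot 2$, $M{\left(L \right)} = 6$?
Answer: $784$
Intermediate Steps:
$s = 22$ ($s = 6 + 4 \cdot 4 = 6 + 16 = 22$)
$\left(M{\left(-5 \right)} + s\right)^{2} = \left(6 + 22\right)^{2} = 28^{2} = 784$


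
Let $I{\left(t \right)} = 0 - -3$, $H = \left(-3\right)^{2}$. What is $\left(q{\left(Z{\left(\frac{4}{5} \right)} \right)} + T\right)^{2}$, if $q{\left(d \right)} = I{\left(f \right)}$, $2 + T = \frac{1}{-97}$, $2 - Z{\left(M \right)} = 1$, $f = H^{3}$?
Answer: $\frac{9216}{9409} \approx 0.97949$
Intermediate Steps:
$H = 9$
$f = 729$ ($f = 9^{3} = 729$)
$Z{\left(M \right)} = 1$ ($Z{\left(M \right)} = 2 - 1 = 1$)
$T = - \frac{195}{97}$ ($T = -2 + \frac{1}{-97} = -2 - \frac{1}{97} = - \frac{195}{97} \approx -2.0103$)
$I{\left(t \right)} = 3$ ($I{\left(t \right)} = 0 + 3 = 3$)
$q{\left(d \right)} = 3$
$\left(q{\left(Z{\left(\frac{4}{5} \right)} \right)} + T\right)^{2} = \left(3 - \frac{195}{97}\right)^{2} = \left(\frac{96}{97}\right)^{2} = \frac{9216}{9409}$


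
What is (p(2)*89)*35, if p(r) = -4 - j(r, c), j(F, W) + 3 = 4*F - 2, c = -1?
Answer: -21805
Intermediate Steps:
j(F, W) = -5 + 4*F (j(F, W) = -3 + (4*F - 2) = -3 + (-2 + 4*F) = -5 + 4*F)
p(r) = 1 - 4*r (p(r) = -4 - (-5 + 4*r) = -4 + (5 - 4*r) = 1 - 4*r)
(p(2)*89)*35 = ((1 - 4*2)*89)*35 = ((1 - 8)*89)*35 = -7*89*35 = -623*35 = -21805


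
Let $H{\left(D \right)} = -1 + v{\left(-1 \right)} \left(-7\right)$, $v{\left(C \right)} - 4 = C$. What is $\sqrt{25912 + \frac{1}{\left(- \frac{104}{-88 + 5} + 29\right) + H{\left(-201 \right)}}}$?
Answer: $\frac{\sqrt{12158615055}}{685} \approx 160.97$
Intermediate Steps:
$v{\left(C \right)} = 4 + C$
$H{\left(D \right)} = -22$ ($H{\left(D \right)} = -1 + \left(4 - 1\right) \left(-7\right) = -1 + 3 \left(-7\right) = -1 - 21 = -22$)
$\sqrt{25912 + \frac{1}{\left(- \frac{104}{-88 + 5} + 29\right) + H{\left(-201 \right)}}} = \sqrt{25912 + \frac{1}{\left(- \frac{104}{-88 + 5} + 29\right) - 22}} = \sqrt{25912 + \frac{1}{\left(- \frac{104}{-83} + 29\right) - 22}} = \sqrt{25912 + \frac{1}{\left(\left(-104\right) \left(- \frac{1}{83}\right) + 29\right) - 22}} = \sqrt{25912 + \frac{1}{\left(\frac{104}{83} + 29\right) - 22}} = \sqrt{25912 + \frac{1}{\frac{2511}{83} - 22}} = \sqrt{25912 + \frac{1}{\frac{685}{83}}} = \sqrt{25912 + \frac{83}{685}} = \sqrt{\frac{17749803}{685}} = \frac{\sqrt{12158615055}}{685}$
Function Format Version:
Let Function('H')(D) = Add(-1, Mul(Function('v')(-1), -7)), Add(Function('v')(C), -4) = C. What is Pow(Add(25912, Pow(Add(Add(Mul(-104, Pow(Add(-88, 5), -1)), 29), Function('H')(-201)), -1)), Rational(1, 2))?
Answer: Mul(Rational(1, 685), Pow(12158615055, Rational(1, 2))) ≈ 160.97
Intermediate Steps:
Function('v')(C) = Add(4, C)
Function('H')(D) = -22 (Function('H')(D) = Add(-1, Mul(Add(4, -1), -7)) = Add(-1, Mul(3, -7)) = Add(-1, -21) = -22)
Pow(Add(25912, Pow(Add(Add(Mul(-104, Pow(Add(-88, 5), -1)), 29), Function('H')(-201)), -1)), Rational(1, 2)) = Pow(Add(25912, Pow(Add(Add(Mul(-104, Pow(Add(-88, 5), -1)), 29), -22), -1)), Rational(1, 2)) = Pow(Add(25912, Pow(Add(Add(Mul(-104, Pow(-83, -1)), 29), -22), -1)), Rational(1, 2)) = Pow(Add(25912, Pow(Add(Add(Mul(-104, Rational(-1, 83)), 29), -22), -1)), Rational(1, 2)) = Pow(Add(25912, Pow(Add(Add(Rational(104, 83), 29), -22), -1)), Rational(1, 2)) = Pow(Add(25912, Pow(Add(Rational(2511, 83), -22), -1)), Rational(1, 2)) = Pow(Add(25912, Pow(Rational(685, 83), -1)), Rational(1, 2)) = Pow(Add(25912, Rational(83, 685)), Rational(1, 2)) = Pow(Rational(17749803, 685), Rational(1, 2)) = Mul(Rational(1, 685), Pow(12158615055, Rational(1, 2)))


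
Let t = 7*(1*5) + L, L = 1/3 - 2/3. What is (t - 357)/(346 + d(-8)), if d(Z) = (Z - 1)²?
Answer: -967/1281 ≈ -0.75488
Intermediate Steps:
d(Z) = (-1 + Z)²
L = -⅓ (L = 1*(⅓) - 2*⅓ = ⅓ - ⅔ = -⅓ ≈ -0.33333)
t = 104/3 (t = 7*(1*5) - ⅓ = 7*5 - ⅓ = 35 - ⅓ = 104/3 ≈ 34.667)
(t - 357)/(346 + d(-8)) = (104/3 - 357)/(346 + (-1 - 8)²) = -967/(3*(346 + (-9)²)) = -967/(3*(346 + 81)) = -967/3/427 = -967/3*1/427 = -967/1281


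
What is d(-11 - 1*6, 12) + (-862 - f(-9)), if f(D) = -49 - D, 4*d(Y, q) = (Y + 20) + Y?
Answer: -1651/2 ≈ -825.50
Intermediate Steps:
d(Y, q) = 5 + Y/2 (d(Y, q) = ((Y + 20) + Y)/4 = ((20 + Y) + Y)/4 = (20 + 2*Y)/4 = 5 + Y/2)
d(-11 - 1*6, 12) + (-862 - f(-9)) = (5 + (-11 - 1*6)/2) + (-862 - (-49 - 1*(-9))) = (5 + (-11 - 6)/2) + (-862 - (-49 + 9)) = (5 + (1/2)*(-17)) + (-862 - 1*(-40)) = (5 - 17/2) + (-862 + 40) = -7/2 - 822 = -1651/2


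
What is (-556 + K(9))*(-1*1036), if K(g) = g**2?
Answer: 492100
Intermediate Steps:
(-556 + K(9))*(-1*1036) = (-556 + 9**2)*(-1*1036) = (-556 + 81)*(-1036) = -475*(-1036) = 492100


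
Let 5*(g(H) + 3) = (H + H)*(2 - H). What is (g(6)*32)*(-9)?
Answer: 18144/5 ≈ 3628.8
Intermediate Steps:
g(H) = -3 + 2*H*(2 - H)/5 (g(H) = -3 + ((H + H)*(2 - H))/5 = -3 + ((2*H)*(2 - H))/5 = -3 + (2*H*(2 - H))/5 = -3 + 2*H*(2 - H)/5)
(g(6)*32)*(-9) = ((-3 - ⅖*6² + (⅘)*6)*32)*(-9) = ((-3 - ⅖*36 + 24/5)*32)*(-9) = ((-3 - 72/5 + 24/5)*32)*(-9) = -63/5*32*(-9) = -2016/5*(-9) = 18144/5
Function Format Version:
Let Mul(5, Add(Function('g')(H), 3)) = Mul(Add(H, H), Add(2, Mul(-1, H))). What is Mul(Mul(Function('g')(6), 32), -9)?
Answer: Rational(18144, 5) ≈ 3628.8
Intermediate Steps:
Function('g')(H) = Add(-3, Mul(Rational(2, 5), H, Add(2, Mul(-1, H)))) (Function('g')(H) = Add(-3, Mul(Rational(1, 5), Mul(Add(H, H), Add(2, Mul(-1, H))))) = Add(-3, Mul(Rational(1, 5), Mul(Mul(2, H), Add(2, Mul(-1, H))))) = Add(-3, Mul(Rational(1, 5), Mul(2, H, Add(2, Mul(-1, H))))) = Add(-3, Mul(Rational(2, 5), H, Add(2, Mul(-1, H)))))
Mul(Mul(Function('g')(6), 32), -9) = Mul(Mul(Add(-3, Mul(Rational(-2, 5), Pow(6, 2)), Mul(Rational(4, 5), 6)), 32), -9) = Mul(Mul(Add(-3, Mul(Rational(-2, 5), 36), Rational(24, 5)), 32), -9) = Mul(Mul(Add(-3, Rational(-72, 5), Rational(24, 5)), 32), -9) = Mul(Mul(Rational(-63, 5), 32), -9) = Mul(Rational(-2016, 5), -9) = Rational(18144, 5)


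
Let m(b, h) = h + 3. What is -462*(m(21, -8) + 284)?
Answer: -128898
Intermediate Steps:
m(b, h) = 3 + h
-462*(m(21, -8) + 284) = -462*((3 - 8) + 284) = -462*(-5 + 284) = -462*279 = -128898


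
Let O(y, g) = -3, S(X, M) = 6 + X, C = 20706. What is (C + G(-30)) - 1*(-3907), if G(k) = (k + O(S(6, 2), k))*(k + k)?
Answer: 26593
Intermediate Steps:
G(k) = 2*k*(-3 + k) (G(k) = (k - 3)*(k + k) = (-3 + k)*(2*k) = 2*k*(-3 + k))
(C + G(-30)) - 1*(-3907) = (20706 + 2*(-30)*(-3 - 30)) - 1*(-3907) = (20706 + 2*(-30)*(-33)) + 3907 = (20706 + 1980) + 3907 = 22686 + 3907 = 26593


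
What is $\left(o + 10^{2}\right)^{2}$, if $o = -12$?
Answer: $7744$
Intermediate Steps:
$\left(o + 10^{2}\right)^{2} = \left(-12 + 10^{2}\right)^{2} = \left(-12 + 100\right)^{2} = 88^{2} = 7744$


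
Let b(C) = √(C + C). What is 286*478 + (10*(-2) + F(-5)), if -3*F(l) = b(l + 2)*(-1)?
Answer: 136688 + I*√6/3 ≈ 1.3669e+5 + 0.8165*I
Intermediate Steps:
b(C) = √2*√C (b(C) = √(2*C) = √2*√C)
F(l) = √2*√(2 + l)/3 (F(l) = -√2*√(l + 2)*(-1)/3 = -√2*√(2 + l)*(-1)/3 = -(-1)*√2*√(2 + l)/3 = √2*√(2 + l)/3)
286*478 + (10*(-2) + F(-5)) = 286*478 + (10*(-2) + √(4 + 2*(-5))/3) = 136708 + (-20 + √(4 - 10)/3) = 136708 + (-20 + √(-6)/3) = 136708 + (-20 + (I*√6)/3) = 136708 + (-20 + I*√6/3) = 136688 + I*√6/3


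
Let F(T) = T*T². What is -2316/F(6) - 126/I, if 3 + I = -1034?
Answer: -197873/18666 ≈ -10.601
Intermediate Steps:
I = -1037 (I = -3 - 1034 = -1037)
F(T) = T³
-2316/F(6) - 126/I = -2316/(6³) - 126/(-1037) = -2316/216 - 126*(-1/1037) = -2316*1/216 + 126/1037 = -193/18 + 126/1037 = -197873/18666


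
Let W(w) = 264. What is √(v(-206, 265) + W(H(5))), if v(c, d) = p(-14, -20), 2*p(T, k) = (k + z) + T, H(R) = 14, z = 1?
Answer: 3*√110/2 ≈ 15.732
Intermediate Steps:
p(T, k) = ½ + T/2 + k/2 (p(T, k) = ((k + 1) + T)/2 = ((1 + k) + T)/2 = (1 + T + k)/2 = ½ + T/2 + k/2)
v(c, d) = -33/2 (v(c, d) = ½ + (½)*(-14) + (½)*(-20) = ½ - 7 - 10 = -33/2)
√(v(-206, 265) + W(H(5))) = √(-33/2 + 264) = √(495/2) = 3*√110/2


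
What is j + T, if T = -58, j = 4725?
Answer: 4667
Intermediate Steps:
j + T = 4725 - 58 = 4667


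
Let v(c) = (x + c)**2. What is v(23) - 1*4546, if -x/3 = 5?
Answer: -4482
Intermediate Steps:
x = -15 (x = -3*5 = -15)
v(c) = (-15 + c)**2
v(23) - 1*4546 = (-15 + 23)**2 - 1*4546 = 8**2 - 4546 = 64 - 4546 = -4482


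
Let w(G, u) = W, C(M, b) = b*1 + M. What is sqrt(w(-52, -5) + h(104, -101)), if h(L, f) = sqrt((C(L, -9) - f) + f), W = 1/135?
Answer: sqrt(15 + 2025*sqrt(95))/45 ≈ 3.1232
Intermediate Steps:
W = 1/135 ≈ 0.0074074
C(M, b) = M + b (C(M, b) = b + M = M + b)
w(G, u) = 1/135
h(L, f) = sqrt(-9 + L) (h(L, f) = sqrt(((L - 9) - f) + f) = sqrt(((-9 + L) - f) + f) = sqrt((-9 + L - f) + f) = sqrt(-9 + L))
sqrt(w(-52, -5) + h(104, -101)) = sqrt(1/135 + sqrt(-9 + 104)) = sqrt(1/135 + sqrt(95))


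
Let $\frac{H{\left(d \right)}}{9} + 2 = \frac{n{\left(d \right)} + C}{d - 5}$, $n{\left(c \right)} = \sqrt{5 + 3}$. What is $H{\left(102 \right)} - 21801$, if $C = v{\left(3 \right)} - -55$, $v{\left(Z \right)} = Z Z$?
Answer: $- \frac{2115867}{97} + \frac{18 \sqrt{2}}{97} \approx -21813.0$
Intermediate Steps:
$n{\left(c \right)} = 2 \sqrt{2}$ ($n{\left(c \right)} = \sqrt{8} = 2 \sqrt{2}$)
$v{\left(Z \right)} = Z^{2}$
$C = 64$ ($C = 3^{2} - -55 = 9 + 55 = 64$)
$H{\left(d \right)} = -18 + \frac{9 \left(64 + 2 \sqrt{2}\right)}{-5 + d}$ ($H{\left(d \right)} = -18 + 9 \frac{2 \sqrt{2} + 64}{d - 5} = -18 + 9 \frac{64 + 2 \sqrt{2}}{-5 + d} = -18 + \frac{9 \left(64 + 2 \sqrt{2}\right)}{-5 + d}$)
$H{\left(102 \right)} - 21801 = \frac{18 \left(37 + \sqrt{2} - 102\right)}{-5 + 102} - 21801 = \frac{18 \left(37 + \sqrt{2} - 102\right)}{97} - 21801 = 18 \cdot \frac{1}{97} \left(-65 + \sqrt{2}\right) - 21801 = \left(- \frac{1170}{97} + \frac{18 \sqrt{2}}{97}\right) - 21801 = - \frac{2115867}{97} + \frac{18 \sqrt{2}}{97}$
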